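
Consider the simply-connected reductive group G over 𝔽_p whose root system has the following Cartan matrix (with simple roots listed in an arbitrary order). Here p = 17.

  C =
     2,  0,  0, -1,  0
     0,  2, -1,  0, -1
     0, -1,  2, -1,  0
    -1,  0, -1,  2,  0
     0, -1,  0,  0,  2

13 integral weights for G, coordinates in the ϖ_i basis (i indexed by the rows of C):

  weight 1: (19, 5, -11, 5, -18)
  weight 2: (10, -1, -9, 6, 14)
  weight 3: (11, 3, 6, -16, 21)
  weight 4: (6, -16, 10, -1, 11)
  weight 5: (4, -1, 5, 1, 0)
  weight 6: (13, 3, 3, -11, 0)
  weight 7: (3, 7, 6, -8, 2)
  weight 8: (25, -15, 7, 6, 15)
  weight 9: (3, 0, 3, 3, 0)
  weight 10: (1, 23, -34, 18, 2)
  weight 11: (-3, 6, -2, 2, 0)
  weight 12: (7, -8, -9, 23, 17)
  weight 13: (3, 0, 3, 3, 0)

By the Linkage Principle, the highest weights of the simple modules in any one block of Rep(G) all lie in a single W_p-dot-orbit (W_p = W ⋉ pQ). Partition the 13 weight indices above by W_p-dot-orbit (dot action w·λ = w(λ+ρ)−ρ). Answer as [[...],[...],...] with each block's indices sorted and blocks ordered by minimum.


Type A_5, rank 5, |W|=720; reorder rows/cols to standard.

Alcove-folded reps (p=17, 13 weights, presented ϖ-order):

    [1] (4, 3, 1, 7, 2)
    [2] (2, 6, 1, 0, 1)
    [3] (4, 1, 4, 4, 1)
    [4] (2, 8, 0, 4, 2)
    [5] (5, 0, 6, 2, 1)
    [6] (4, 1, 4, 4, 1)
    [7] (2, 8, 0, 4, 2)
    [8] (2, 6, 1, 0, 1)
    [9] (4, 1, 4, 4, 1)
    [10] (2, 7, 1, 2, 3)
    [11] (2, 6, 1, 0, 1)
    [12] (2, 6, 1, 0, 1)
    [13] (4, 1, 4, 4, 1)

Partition of {1..13} into 6 W_17-dot-orbits:

[[1], [2, 8, 11, 12], [3, 6, 9, 13], [4, 7], [5], [10]]


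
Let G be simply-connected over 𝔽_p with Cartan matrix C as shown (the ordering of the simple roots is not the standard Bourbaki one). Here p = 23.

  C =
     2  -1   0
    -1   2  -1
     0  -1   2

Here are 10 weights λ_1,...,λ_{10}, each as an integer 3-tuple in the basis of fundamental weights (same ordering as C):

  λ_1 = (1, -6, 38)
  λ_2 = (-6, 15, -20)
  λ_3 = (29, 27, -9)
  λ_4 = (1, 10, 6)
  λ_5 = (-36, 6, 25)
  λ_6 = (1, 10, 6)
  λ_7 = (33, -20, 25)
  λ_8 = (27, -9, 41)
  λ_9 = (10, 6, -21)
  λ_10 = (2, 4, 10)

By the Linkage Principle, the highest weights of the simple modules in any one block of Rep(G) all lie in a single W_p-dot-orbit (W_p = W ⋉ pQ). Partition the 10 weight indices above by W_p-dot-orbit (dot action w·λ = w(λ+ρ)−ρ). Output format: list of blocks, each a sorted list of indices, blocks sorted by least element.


C ↔ A_3 under row/col permutation; |W(A_3)| = 24.

W_23-reps of the 10 weights in Ā_23 (same 3-coord order as C):

  λ_1 → (2, 11, 7)
  λ_2 → (3, 5, 11)
  λ_3 → (3, 5, 11)
  λ_4 → (2, 11, 7)
  λ_5 → (2, 11, 7)
  λ_6 → (2, 11, 7)
  λ_7 → (3, 5, 11)
  λ_8 → (3, 5, 11)
  λ_9 → (2, 11, 7)
  λ_10 → (3, 5, 11)

Partition of {1..10} into 2 W_23-dot-orbits:

[[1, 4, 5, 6, 9], [2, 3, 7, 8, 10]]


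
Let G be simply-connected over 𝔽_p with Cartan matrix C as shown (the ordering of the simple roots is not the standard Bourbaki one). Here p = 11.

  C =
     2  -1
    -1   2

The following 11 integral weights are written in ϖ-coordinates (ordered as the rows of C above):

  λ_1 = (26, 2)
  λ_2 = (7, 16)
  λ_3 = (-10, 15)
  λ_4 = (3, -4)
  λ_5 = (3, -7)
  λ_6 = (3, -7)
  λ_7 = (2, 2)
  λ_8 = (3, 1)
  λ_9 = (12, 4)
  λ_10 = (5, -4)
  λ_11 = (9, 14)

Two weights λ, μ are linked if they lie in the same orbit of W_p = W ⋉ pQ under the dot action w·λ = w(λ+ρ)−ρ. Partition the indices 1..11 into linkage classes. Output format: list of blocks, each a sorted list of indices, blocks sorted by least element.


Dynkin diagram of C (from the 2 off-diagonal −1 entries): A_2.

Each λ_j+ρ reduced to Ā_11; 2-tuples below use C's row order:

  λ_1 → (3, 3);  λ_2 → (3, 3);  λ_3 → (4, 2);  λ_4 → (1, 3);  λ_5 → (2, 4);  λ_6 → (2, 4);  λ_7 → (3, 3);  λ_8 → (4, 2);  λ_9 → (4, 2);  λ_10 → (3, 3);  λ_11 → (1, 3)

Grouping the 11 weights by Ā_11-representative: 4 linkage classes.

[[1, 2, 7, 10], [3, 8, 9], [4, 11], [5, 6]]


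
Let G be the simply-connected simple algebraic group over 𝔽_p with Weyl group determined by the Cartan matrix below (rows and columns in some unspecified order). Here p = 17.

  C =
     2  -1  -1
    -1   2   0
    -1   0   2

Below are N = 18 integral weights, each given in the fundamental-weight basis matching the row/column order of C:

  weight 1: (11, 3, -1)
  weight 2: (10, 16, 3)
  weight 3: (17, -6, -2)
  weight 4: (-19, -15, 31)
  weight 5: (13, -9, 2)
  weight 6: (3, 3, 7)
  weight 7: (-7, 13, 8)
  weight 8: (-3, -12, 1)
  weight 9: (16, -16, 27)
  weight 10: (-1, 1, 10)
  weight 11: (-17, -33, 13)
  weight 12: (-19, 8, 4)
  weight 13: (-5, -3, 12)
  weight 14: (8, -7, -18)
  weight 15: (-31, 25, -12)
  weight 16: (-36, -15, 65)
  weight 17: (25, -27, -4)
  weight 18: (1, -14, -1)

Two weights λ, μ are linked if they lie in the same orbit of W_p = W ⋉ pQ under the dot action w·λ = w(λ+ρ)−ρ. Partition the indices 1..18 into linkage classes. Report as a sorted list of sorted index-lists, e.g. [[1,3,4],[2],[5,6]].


Dynkin diagram of C (from the 4 off-diagonal −1 entries): A_3.

W_17-reps of the 18 weights in Ā_17 (same 3-coord order as C):

  λ_1 → (12, 4, 0) · λ_2 → (0, 2, 11) · λ_3 → (12, 4, 0) · λ_4 → (1, 2, 14) · λ_5 → (6, 8, 3) · λ_6 → (4, 4, 8) · λ_7 → (6, 8, 3) · λ_8 → (0, 2, 11) · λ_9 → (0, 2, 11) · λ_10 → (0, 2, 11) · λ_11 → (1, 2, 14) · λ_12 → (4, 4, 8) · λ_13 → (2, 4, 7) · λ_14 → (6, 8, 3) · λ_15 → (2, 4, 7) · λ_16 → (1, 2, 14) · λ_17 → (6, 8, 3) · λ_18 → (0, 2, 11)

These 18 weights hit 6 W_17-dot-orbits; sizes (2, 5, 3, 4, 2, 2):

[[1, 3], [2, 8, 9, 10, 18], [4, 11, 16], [5, 7, 14, 17], [6, 12], [13, 15]]


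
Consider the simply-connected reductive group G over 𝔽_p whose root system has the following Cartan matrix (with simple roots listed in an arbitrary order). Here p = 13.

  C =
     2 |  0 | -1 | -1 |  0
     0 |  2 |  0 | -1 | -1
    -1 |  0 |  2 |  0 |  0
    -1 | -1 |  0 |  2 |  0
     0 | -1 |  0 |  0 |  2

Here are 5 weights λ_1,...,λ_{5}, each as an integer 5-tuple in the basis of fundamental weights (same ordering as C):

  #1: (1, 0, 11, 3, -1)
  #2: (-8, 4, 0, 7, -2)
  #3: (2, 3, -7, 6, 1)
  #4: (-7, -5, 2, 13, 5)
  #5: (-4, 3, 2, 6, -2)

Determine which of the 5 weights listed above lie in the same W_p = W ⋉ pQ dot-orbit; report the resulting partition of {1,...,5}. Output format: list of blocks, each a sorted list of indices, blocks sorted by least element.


Type A_5, rank 5, |W|=720; reorder rows/cols to standard.

Folding the 5 weights λ_j+ρ into Ā_13 (reps in the given 5-coord order):

  [1] (1, 4, 6, 1, 1)
  [2] (1, 4, 6, 1, 1)
  [3] (3, 3, 0, 4, 1)
  [4] (3, 3, 0, 4, 1)
  [5] (3, 3, 0, 4, 1)

2 distinct reps among the 5 weights ⇒ 2 W_13-linkage classes:

[[1, 2], [3, 4, 5]]


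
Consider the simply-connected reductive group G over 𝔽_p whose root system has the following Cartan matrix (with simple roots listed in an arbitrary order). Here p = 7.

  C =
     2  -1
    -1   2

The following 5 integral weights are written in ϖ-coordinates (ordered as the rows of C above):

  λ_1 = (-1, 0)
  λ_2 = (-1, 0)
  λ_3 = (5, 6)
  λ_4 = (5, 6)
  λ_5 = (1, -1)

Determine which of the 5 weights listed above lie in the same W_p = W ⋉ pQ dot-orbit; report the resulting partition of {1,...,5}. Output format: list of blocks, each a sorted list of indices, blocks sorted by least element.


Type A_2, rank 2, |W|=6; reorder rows/cols to standard.

Folding the 5 weights λ_j+ρ into Ā_7 (reps in the given 2-coord order):

  λ_1+ρ ↦ (0, 1)
  λ_2+ρ ↦ (0, 1)
  λ_3+ρ ↦ (0, 1)
  λ_4+ρ ↦ (0, 1)
  λ_5+ρ ↦ (2, 0)

Grouping the 5 weights by Ā_7-representative: 2 linkage classes.

[[1, 2, 3, 4], [5]]


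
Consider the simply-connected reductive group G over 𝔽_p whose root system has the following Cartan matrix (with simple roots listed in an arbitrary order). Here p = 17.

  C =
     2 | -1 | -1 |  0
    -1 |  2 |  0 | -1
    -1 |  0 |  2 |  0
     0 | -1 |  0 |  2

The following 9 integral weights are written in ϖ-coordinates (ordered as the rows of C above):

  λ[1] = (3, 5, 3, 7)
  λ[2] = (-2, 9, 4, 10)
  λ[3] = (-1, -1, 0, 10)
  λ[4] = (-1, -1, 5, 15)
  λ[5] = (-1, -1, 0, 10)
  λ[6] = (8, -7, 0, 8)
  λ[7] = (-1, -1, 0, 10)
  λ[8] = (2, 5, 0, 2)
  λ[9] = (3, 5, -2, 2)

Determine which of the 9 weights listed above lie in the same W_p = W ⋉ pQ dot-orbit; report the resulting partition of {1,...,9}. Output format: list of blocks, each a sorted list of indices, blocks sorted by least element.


Dynkin diagram of C (from the 6 off-diagonal −1 entries): A_4.

Each λ_j+ρ reduced to Ā_17; 4-tuples below use C's row order:

    λ_1 → (3, 6, 1, 3)
    λ_2 → (3, 6, 1, 3)
    λ_3 → (0, 0, 1, 11)
    λ_4 → (0, 0, 1, 11)
    λ_5 → (0, 0, 1, 11)
    λ_6 → (3, 6, 1, 3)
    λ_7 → (0, 0, 1, 11)
    λ_8 → (3, 6, 1, 3)
    λ_9 → (3, 6, 1, 3)

These 9 weights hit 2 W_17-dot-orbits; sizes (5, 4):

[[1, 2, 6, 8, 9], [3, 4, 5, 7]]


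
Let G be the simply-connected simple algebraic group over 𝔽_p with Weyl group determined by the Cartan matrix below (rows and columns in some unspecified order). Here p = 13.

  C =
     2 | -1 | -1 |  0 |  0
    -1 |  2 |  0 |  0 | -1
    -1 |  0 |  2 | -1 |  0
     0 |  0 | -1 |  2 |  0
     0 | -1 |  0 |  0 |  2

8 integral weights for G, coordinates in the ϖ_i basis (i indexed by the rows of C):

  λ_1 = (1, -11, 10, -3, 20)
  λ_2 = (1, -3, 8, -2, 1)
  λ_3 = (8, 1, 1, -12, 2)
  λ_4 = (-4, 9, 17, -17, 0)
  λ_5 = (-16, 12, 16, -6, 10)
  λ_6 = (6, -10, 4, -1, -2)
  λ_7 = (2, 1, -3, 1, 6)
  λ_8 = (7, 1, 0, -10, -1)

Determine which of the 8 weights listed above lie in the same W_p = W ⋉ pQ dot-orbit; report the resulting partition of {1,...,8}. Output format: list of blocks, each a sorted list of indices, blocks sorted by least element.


Cartan matrix: type A_5 (|W|=720); un-permuting the 5 rows.

W_13-reps of the 8 weights in Ā_13 (same 5-coord order as C):

  [1] (0, 2, 8, 1, 0)
  [2] (0, 2, 8, 1, 0)
  [3] (0, 2, 8, 1, 0)
  [4] (1, 2, 2, 0, 7)
  [5] (0, 2, 8, 1, 0)
  [6] (1, 2, 2, 0, 7)
  [7] (1, 2, 2, 0, 7)
  [8] (0, 2, 8, 1, 0)

Linkage partition of the 8 weights (2 classes, p=13):

[[1, 2, 3, 5, 8], [4, 6, 7]]


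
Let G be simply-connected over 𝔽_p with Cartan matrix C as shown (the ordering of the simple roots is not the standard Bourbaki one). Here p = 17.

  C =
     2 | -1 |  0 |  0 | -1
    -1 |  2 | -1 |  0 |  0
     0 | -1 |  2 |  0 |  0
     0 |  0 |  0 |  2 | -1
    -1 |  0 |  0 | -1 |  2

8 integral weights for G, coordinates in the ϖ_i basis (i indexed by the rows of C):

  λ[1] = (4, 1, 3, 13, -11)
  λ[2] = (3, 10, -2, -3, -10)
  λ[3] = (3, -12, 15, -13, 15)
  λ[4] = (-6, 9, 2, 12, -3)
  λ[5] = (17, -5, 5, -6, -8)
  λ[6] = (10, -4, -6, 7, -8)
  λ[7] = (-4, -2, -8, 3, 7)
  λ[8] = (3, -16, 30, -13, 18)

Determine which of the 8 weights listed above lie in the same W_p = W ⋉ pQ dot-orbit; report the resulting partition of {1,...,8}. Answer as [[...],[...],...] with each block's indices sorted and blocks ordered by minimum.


A_5 Cartan matrix, 5 simple roots permuted; ρ=(1,1,1,1,1).

Folding the 8 weights λ_j+ρ into Ā_17 (reps in the given 5-coord order):

    λ_1 → (2, 3, 1, 4, 5)
    λ_2 → (2, 3, 1, 4, 5)
    λ_3 → (4, 1, 3, 1, 3)
    λ_4 → (2, 3, 1, 4, 5)
    λ_5 → (2, 3, 1, 4, 5)
    λ_6 → (4, 1, 3, 1, 3)
    λ_7 → (4, 1, 3, 1, 3)
    λ_8 → (2, 3, 1, 4, 5)

Grouping the 8 weights by Ā_17-representative: 2 linkage classes.

[[1, 2, 4, 5, 8], [3, 6, 7]]


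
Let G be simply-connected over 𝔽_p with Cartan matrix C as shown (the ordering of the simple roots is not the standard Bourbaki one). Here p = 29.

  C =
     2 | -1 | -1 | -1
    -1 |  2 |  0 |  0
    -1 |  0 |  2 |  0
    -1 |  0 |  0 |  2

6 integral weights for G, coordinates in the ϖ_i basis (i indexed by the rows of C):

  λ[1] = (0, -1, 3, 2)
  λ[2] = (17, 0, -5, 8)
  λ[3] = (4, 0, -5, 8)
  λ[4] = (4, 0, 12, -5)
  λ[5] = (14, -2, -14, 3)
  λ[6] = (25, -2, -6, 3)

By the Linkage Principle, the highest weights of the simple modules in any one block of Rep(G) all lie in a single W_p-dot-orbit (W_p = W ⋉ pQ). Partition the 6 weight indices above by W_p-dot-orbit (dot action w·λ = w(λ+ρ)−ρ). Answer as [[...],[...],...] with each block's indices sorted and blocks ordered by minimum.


Type D_4, rank 4, |W|=192; reorder rows/cols to standard.

Folding the 6 weights λ_j+ρ into Ā_29 (reps in the given 4-coord order):

  λ_1 → (1, 0, 4, 3);  λ_2 → (1, 1, 4, 9);  λ_3 → (1, 1, 4, 9);  λ_4 → (1, 1, 13, 4);  λ_5 → (1, 1, 13, 4);  λ_6 → (1, 0, 4, 3)

The 6 indices split into 3 linkage classes (same alcove rep ⇔ same W_29-dot-orbit):

[[1, 6], [2, 3], [4, 5]]


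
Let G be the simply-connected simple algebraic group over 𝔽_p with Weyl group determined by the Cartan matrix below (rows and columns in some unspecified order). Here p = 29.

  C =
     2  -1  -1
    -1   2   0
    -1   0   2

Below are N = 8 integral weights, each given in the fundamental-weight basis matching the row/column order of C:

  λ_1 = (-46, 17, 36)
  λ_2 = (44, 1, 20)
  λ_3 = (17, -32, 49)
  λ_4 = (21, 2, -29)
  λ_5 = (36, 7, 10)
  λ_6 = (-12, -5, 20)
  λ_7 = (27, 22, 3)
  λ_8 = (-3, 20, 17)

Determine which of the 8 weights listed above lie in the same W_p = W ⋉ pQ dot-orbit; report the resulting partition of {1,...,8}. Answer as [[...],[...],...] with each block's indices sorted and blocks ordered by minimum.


Type A_3, rank 3, |W|=24; reorder rows/cols to standard.

λ_j+ρ reflected into Ā_29 (⟨·,θ^∨⟩≤29); 3-tuples as given:

  1: (2, 11, 8) · 2: (2, 11, 8) · 3: (2, 11, 8) · 4: (3, 3, 22) · 5: (2, 11, 8) · 6: (4, 11, 6) · 7: (3, 3, 22) · 8: (2, 11, 8)

Linkage partition of the 8 weights (3 classes, p=29):

[[1, 2, 3, 5, 8], [4, 7], [6]]


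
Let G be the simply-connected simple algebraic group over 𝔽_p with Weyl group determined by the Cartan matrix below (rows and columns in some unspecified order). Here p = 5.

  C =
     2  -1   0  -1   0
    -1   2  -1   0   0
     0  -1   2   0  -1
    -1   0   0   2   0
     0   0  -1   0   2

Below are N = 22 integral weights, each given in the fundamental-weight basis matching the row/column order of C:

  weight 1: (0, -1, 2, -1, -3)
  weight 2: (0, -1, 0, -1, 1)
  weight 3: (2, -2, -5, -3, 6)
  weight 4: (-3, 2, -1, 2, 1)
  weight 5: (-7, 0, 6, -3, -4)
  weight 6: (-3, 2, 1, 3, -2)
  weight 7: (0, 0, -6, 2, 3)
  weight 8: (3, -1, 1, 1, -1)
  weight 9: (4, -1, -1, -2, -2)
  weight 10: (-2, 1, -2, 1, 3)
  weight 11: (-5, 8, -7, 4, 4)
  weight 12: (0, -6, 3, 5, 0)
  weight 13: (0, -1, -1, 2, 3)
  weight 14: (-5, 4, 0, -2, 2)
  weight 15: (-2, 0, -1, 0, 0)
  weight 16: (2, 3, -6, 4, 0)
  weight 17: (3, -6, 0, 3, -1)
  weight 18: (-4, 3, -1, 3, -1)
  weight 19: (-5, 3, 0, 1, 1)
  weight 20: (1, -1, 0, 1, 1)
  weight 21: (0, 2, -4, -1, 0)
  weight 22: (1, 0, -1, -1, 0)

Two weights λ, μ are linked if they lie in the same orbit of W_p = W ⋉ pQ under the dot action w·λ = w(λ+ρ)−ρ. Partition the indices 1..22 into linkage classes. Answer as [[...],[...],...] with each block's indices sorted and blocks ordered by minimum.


Type A_5, rank 5, |W|=720; reorder rows/cols to standard.

W_5-reps of the 22 weights in Ā_5 (same 5-coord order as C):

  1: (1, 0, 1, 0, 2) · 2: (1, 0, 1, 0, 2) · 3: (2, 0, 1, 0, 0) · 4: (2, 1, 0, 0, 1) · 5: (2, 0, 1, 0, 0) · 6: (2, 1, 0, 0, 1) · 7: (3, 1, 0, 0, 1) · 8: (2, 1, 0, 0, 1) · 9: (3, 1, 0, 1, 0) · 10: (1, 0, 1, 0, 2) · 11: (1, 0, 0, 0, 1) · 12: (3, 1, 0, 0, 1) · 13: (1, 0, 0, 0, 1) · 14: (1, 0, 0, 0, 1) · 15: (1, 0, 0, 0, 1) · 16: (2, 0, 1, 0, 0) · 17: (1, 0, 0, 0, 1) · 18: (3, 1, 0, 1, 0) · 19: (2, 0, 1, 0, 0) · 20: (2, 0, 1, 0, 0) · 21: (1, 0, 1, 0, 2) · 22: (2, 1, 0, 0, 1)

These 22 weights hit 6 W_5-dot-orbits; sizes (4, 5, 4, 2, 2, 5):

[[1, 2, 10, 21], [3, 5, 16, 19, 20], [4, 6, 8, 22], [7, 12], [9, 18], [11, 13, 14, 15, 17]]


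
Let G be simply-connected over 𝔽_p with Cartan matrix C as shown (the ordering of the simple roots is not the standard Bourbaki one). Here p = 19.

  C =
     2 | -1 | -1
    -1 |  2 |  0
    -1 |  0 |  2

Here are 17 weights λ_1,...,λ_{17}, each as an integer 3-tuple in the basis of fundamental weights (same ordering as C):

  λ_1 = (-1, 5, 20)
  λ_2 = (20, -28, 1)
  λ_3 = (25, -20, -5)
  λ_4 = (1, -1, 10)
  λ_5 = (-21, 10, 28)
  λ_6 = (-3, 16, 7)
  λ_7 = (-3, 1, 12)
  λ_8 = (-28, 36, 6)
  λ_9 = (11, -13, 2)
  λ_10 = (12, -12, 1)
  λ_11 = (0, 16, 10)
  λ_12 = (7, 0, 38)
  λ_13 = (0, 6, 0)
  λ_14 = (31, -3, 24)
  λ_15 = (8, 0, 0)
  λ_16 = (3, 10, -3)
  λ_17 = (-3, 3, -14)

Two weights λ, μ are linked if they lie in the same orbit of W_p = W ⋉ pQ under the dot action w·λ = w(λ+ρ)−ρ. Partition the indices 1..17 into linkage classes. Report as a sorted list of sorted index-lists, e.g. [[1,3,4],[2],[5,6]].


Type A_3, rank 3, |W|=24; reorder rows/cols to standard.

Ā_19 reps of the 17 weights (A_3, coords as presented):

  [1] (2, 0, 11);  [2] (2, 11, 2);  [3] (0, 12, 3);  [4] (2, 0, 11);  [5] (9, 1, 1);  [6] (2, 11, 2);  [7] (2, 0, 11);  [8] (1, 7, 1);  [9] (0, 12, 3);  [10] (2, 11, 2);  [11] (1, 7, 1);  [12] (9, 1, 1);  [13] (1, 7, 1);  [14] (2, 0, 11);  [15] (9, 1, 1);  [16] (2, 11, 2);  [17] (2, 11, 2)

5 distinct reps among the 17 weights ⇒ 5 W_19-linkage classes:

[[1, 4, 7, 14], [2, 6, 10, 16, 17], [3, 9], [5, 12, 15], [8, 11, 13]]


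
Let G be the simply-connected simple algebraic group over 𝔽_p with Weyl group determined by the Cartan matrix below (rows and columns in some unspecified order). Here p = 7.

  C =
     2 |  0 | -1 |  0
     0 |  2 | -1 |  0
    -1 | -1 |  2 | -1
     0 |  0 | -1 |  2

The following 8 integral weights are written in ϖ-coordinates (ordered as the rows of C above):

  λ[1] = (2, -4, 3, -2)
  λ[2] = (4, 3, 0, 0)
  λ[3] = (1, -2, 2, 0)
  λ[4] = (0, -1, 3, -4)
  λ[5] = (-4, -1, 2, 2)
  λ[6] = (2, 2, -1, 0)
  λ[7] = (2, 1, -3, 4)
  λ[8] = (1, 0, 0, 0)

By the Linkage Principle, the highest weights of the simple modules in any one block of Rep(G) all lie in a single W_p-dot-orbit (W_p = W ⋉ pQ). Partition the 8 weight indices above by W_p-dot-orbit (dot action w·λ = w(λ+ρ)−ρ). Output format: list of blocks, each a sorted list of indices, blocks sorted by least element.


Root system D_4: the 4×4 matrix C matches after relabeling.

W_7-reps of the 8 weights in Ā_7 (same 4-coord order as C):

  λ_1+ρ ↦ (3, 3, 0, 1);  λ_2+ρ ↦ (1, 0, 1, 3);  λ_3+ρ ↦ (2, 1, 1, 1);  λ_4+ρ ↦ (1, 0, 1, 3);  λ_5+ρ ↦ (3, 0, 0, 3);  λ_6+ρ ↦ (3, 3, 0, 1);  λ_7+ρ ↦ (1, 0, 1, 3);  λ_8+ρ ↦ (2, 1, 1, 1)

Grouping the 8 weights by Ā_7-representative: 4 linkage classes.

[[1, 6], [2, 4, 7], [3, 8], [5]]


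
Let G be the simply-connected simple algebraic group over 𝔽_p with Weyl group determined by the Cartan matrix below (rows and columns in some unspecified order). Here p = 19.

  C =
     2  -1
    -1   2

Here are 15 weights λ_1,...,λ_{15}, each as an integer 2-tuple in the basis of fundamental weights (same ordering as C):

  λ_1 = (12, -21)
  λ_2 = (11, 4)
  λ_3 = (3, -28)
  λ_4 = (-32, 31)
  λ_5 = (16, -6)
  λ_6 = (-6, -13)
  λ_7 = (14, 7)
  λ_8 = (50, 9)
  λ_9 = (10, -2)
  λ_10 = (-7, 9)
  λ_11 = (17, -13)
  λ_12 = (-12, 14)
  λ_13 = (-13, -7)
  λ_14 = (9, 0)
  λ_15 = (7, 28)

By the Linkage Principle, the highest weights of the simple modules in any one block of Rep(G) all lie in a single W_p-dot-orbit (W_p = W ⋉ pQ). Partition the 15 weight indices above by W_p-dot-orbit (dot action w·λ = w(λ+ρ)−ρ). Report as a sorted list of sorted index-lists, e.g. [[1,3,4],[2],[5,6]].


Type A_2, rank 2, |W|=6; reorder rows/cols to standard.

Folding the 15 weights λ_j+ρ into Ā_19 (reps in the given 2-coord order):

  1: (6, 12)
  2: (12, 5)
  3: (11, 4)
  4: (6, 12)
  5: (12, 5)
  6: (12, 5)
  7: (11, 4)
  8: (6, 4)
  9: (10, 1)
  10: (6, 4)
  11: (6, 12)
  12: (11, 4)
  13: (6, 12)
  14: (10, 1)
  15: (10, 1)

Partition of {1..15} into 5 W_19-dot-orbits:

[[1, 4, 11, 13], [2, 5, 6], [3, 7, 12], [8, 10], [9, 14, 15]]


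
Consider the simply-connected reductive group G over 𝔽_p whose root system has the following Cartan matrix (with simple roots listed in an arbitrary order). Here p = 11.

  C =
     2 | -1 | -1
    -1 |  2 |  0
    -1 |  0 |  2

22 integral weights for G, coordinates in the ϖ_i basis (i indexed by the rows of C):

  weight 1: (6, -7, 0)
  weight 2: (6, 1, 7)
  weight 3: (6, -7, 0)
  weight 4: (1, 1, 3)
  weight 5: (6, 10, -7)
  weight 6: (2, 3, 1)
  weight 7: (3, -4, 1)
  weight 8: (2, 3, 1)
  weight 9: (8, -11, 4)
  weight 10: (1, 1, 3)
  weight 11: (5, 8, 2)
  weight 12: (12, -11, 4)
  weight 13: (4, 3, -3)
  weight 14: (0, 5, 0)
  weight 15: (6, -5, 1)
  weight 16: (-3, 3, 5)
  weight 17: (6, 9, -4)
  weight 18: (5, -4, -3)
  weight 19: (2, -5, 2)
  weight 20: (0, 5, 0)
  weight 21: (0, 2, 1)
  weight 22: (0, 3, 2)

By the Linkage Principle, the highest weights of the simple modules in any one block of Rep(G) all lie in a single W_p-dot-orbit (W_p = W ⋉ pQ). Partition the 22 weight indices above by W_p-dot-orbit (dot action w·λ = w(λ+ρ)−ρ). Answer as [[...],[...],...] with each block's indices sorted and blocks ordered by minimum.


A_3 Cartan matrix, 3 simple roots permuted; ρ=(1,1,1).

W_11-reps of the 22 weights in Ā_11 (same 3-coord order as C):

  [1] (1, 6, 1)
  [2] (3, 4, 2)
  [3] (1, 6, 1)
  [4] (2, 2, 4)
  [5] (0, 4, 1)
  [6] (3, 4, 2)
  [7] (1, 3, 2)
  [8] (3, 4, 2)
  [9] (1, 6, 1)
  [10] (2, 2, 4)
  [11] (2, 2, 4)
  [12] (1, 3, 2)
  [13] (3, 4, 2)
  [14] (1, 6, 1)
  [15] (3, 4, 2)
  [16] (2, 2, 4)
  [17] (1, 4, 3)
  [18] (1, 3, 2)
  [19] (1, 3, 2)
  [20] (1, 6, 1)
  [21] (1, 3, 2)
  [22] (1, 4, 3)

6 distinct reps among the 22 weights ⇒ 6 W_11-linkage classes:

[[1, 3, 9, 14, 20], [2, 6, 8, 13, 15], [4, 10, 11, 16], [5], [7, 12, 18, 19, 21], [17, 22]]


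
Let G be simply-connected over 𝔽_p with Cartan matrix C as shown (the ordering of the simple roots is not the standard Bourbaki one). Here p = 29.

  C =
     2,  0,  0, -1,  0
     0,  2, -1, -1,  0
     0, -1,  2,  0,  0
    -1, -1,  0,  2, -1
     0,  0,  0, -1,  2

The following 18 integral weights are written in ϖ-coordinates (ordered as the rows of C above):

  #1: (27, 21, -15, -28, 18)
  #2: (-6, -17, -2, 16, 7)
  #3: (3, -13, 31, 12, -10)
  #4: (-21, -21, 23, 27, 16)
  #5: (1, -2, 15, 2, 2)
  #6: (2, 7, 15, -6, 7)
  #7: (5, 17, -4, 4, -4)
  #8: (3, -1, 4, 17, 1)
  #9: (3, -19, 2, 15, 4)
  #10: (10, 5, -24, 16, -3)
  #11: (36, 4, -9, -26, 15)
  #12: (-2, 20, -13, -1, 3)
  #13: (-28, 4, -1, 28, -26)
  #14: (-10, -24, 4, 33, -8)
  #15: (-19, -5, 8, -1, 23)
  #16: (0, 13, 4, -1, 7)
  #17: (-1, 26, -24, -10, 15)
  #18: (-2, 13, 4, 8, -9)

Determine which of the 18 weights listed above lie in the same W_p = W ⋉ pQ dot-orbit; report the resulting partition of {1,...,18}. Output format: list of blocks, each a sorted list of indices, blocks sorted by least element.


Type D_5, rank 5, |W|=1920; reorder rows/cols to standard.

Alcove-folded reps (p=29, 18 weights, presented ϖ-order):

    [1] (1, 1, 5, 0, 8)
    [2] (0, 4, 12, 1, 3)
    [3] (0, 4, 12, 1, 3)
    [4] (0, 4, 12, 1, 3)
    [5] (2, 1, 15, 2, 3)
    [6] (2, 1, 15, 2, 3)
    [7] (6, 2, 1, 0, 3)
    [8] (4, 5, 13, 0, 2)
    [9] (2, 1, 15, 2, 3)
    [10] (6, 2, 1, 0, 3)
    [11] (0, 4, 12, 1, 3)
    [12] (0, 4, 12, 1, 3)
    [13] (4, 5, 13, 0, 2)
    [14] (4, 5, 13, 0, 2)
    [15] (4, 5, 13, 0, 2)
    [16] (1, 1, 5, 0, 8)
    [17] (4, 5, 13, 0, 2)
    [18] (1, 1, 5, 0, 8)

Linkage partition of the 18 weights (5 classes, p=29):

[[1, 16, 18], [2, 3, 4, 11, 12], [5, 6, 9], [7, 10], [8, 13, 14, 15, 17]]


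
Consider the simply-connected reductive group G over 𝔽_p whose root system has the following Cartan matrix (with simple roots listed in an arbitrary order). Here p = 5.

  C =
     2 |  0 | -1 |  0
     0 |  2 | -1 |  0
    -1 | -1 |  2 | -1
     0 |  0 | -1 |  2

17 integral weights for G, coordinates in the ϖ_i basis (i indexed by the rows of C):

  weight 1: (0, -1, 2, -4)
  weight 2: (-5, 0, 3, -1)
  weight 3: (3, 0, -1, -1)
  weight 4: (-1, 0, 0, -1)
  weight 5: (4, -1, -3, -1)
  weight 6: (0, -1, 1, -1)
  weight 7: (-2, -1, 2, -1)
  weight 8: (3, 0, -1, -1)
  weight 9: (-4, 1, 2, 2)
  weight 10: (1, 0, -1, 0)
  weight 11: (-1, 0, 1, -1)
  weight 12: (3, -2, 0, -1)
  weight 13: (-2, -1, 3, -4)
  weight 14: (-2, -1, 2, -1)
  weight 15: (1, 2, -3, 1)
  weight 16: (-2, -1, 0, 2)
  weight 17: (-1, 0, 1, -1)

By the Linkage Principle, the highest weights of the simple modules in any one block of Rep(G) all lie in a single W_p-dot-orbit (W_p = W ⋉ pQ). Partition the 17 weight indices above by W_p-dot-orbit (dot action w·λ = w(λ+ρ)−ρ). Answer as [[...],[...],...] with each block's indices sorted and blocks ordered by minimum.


D_4 Cartan matrix, 4 simple roots permuted; ρ=(1,1,1,1).

Alcove-folded reps (p=5, 17 weights, presented ϖ-order):

  λ_1+ρ ↦ (1, 0, 0, 3);  λ_2+ρ ↦ (4, 1, 0, 0);  λ_3+ρ ↦ (4, 1, 0, 0);  λ_4+ρ ↦ (0, 1, 1, 0);  λ_5+ρ ↦ (1, 0, 2, 0);  λ_6+ρ ↦ (1, 0, 2, 0);  λ_7+ρ ↦ (1, 0, 2, 0);  λ_8+ρ ↦ (4, 1, 0, 0);  λ_9+ρ ↦ (0, 1, 2, 0);  λ_10+ρ ↦ (2, 1, 0, 1);  λ_11+ρ ↦ (0, 1, 2, 0);  λ_12+ρ ↦ (4, 1, 0, 0);  λ_13+ρ ↦ (1, 0, 0, 3);  λ_14+ρ ↦ (1, 0, 2, 0);  λ_15+ρ ↦ (0, 1, 2, 0);  λ_16+ρ ↦ (1, 0, 0, 3);  λ_17+ρ ↦ (0, 1, 2, 0)

Partition of {1..17} into 6 W_5-dot-orbits:

[[1, 13, 16], [2, 3, 8, 12], [4], [5, 6, 7, 14], [9, 11, 15, 17], [10]]


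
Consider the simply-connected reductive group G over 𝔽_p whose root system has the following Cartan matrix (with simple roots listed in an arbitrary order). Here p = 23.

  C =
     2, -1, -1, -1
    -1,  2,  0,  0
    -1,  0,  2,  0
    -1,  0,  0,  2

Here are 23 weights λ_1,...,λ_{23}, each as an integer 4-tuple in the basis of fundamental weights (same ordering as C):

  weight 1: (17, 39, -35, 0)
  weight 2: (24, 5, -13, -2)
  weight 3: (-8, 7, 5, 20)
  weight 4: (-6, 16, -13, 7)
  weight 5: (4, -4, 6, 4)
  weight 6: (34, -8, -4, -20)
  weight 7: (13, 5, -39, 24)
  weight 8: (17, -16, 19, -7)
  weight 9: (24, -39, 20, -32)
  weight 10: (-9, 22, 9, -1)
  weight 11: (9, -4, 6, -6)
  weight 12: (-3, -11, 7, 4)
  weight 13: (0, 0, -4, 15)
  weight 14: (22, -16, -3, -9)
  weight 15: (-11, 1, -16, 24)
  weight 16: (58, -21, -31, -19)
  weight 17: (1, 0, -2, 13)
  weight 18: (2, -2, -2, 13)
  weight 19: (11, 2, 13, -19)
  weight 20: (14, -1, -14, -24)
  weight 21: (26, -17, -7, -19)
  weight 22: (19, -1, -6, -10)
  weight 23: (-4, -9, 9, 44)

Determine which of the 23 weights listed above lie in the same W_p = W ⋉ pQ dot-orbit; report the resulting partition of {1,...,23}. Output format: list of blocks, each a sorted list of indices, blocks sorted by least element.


Dynkin diagram of C (from the 6 off-diagonal −1 entries): D_4.

Ā_23 reps of the 23 weights (D_4, coords as presented):

  [1] (1, 1, 3, 6);  [2] (1, 1, 3, 6);  [3] (1, 1, 1, 14);  [4] (3, 0, 5, 9);  [5] (2, 3, 7, 5);  [6] (2, 3, 7, 5);  [7] (1, 1, 1, 14);  [8] (3, 0, 5, 9);  [9] (2, 13, 0, 6);  [10] (2, 13, 0, 6);  [11] (2, 3, 7, 5);  [12] (1, 1, 3, 6);  [13] (1, 1, 1, 14);  [14] (2, 13, 0, 6);  [15] (2, 13, 0, 6);  [16] (2, 3, 7, 5);  [17] (1, 1, 1, 14);  [18] (1, 1, 1, 14);  [19] (3, 0, 5, 9);  [20] (2, 13, 0, 6);  [21] (2, 3, 7, 5);  [22] (3, 0, 5, 9);  [23] (1, 1, 3, 6)

Grouping the 23 weights by Ā_23-representative: 5 linkage classes.

[[1, 2, 12, 23], [3, 7, 13, 17, 18], [4, 8, 19, 22], [5, 6, 11, 16, 21], [9, 10, 14, 15, 20]]


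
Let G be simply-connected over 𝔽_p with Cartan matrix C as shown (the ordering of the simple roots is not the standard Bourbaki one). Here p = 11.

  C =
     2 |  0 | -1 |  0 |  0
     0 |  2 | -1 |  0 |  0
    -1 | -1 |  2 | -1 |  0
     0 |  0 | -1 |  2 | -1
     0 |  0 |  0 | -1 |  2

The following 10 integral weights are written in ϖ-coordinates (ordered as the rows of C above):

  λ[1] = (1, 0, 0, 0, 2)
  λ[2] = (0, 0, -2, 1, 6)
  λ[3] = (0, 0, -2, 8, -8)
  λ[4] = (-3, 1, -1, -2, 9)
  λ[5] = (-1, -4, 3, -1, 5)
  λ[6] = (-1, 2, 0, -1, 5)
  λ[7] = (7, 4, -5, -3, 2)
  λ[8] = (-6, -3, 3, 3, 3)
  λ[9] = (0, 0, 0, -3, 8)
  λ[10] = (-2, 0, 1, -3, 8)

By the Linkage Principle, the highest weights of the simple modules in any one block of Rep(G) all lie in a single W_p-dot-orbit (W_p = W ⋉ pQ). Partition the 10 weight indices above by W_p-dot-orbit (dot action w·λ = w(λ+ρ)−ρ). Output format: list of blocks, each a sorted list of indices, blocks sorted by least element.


D_5 Cartan matrix, 5 simple roots permuted; ρ=(1,1,1,1,1).

Each λ_j+ρ reduced to Ā_11; 5-tuples below use C's row order:

  λ_1+ρ ↦ (2, 1, 1, 1, 3);  λ_2+ρ ↦ (0, 0, 1, 1, 7);  λ_3+ρ ↦ (0, 0, 1, 1, 7);  λ_4+ρ ↦ (0, 0, 1, 1, 7);  λ_5+ρ ↦ (0, 3, 1, 0, 6);  λ_6+ρ ↦ (0, 3, 1, 0, 6);  λ_7+ρ ↦ (2, 1, 1, 1, 3);  λ_8+ρ ↦ (2, 1, 1, 1, 3);  λ_9+ρ ↦ (0, 0, 1, 1, 7);  λ_10+ρ ↦ (0, 0, 1, 1, 7)

These 10 weights hit 3 W_11-dot-orbits; sizes (3, 5, 2):

[[1, 7, 8], [2, 3, 4, 9, 10], [5, 6]]


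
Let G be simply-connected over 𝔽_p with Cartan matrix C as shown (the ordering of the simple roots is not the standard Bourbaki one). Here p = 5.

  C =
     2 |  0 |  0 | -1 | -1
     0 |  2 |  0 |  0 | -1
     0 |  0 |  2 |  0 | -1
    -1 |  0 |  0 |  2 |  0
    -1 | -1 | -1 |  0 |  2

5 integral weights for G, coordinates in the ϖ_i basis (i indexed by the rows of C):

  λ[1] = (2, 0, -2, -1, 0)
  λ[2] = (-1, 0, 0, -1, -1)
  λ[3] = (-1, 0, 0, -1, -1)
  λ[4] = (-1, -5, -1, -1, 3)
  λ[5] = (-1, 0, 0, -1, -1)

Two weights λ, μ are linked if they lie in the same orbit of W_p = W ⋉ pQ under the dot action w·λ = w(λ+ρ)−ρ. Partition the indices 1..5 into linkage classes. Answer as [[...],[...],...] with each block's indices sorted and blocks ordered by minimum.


Type D_5, rank 5, |W|=1920; reorder rows/cols to standard.

λ_j+ρ reflected into Ā_5 (⟨·,θ^∨⟩≤5); 5-tuples as given:

  [1] (0, 1, 1, 0, 0)
  [2] (0, 1, 1, 0, 0)
  [3] (0, 1, 1, 0, 0)
  [4] (0, 4, 0, 0, 0)
  [5] (0, 1, 1, 0, 0)

Grouping the 5 weights by Ā_5-representative: 2 linkage classes.

[[1, 2, 3, 5], [4]]


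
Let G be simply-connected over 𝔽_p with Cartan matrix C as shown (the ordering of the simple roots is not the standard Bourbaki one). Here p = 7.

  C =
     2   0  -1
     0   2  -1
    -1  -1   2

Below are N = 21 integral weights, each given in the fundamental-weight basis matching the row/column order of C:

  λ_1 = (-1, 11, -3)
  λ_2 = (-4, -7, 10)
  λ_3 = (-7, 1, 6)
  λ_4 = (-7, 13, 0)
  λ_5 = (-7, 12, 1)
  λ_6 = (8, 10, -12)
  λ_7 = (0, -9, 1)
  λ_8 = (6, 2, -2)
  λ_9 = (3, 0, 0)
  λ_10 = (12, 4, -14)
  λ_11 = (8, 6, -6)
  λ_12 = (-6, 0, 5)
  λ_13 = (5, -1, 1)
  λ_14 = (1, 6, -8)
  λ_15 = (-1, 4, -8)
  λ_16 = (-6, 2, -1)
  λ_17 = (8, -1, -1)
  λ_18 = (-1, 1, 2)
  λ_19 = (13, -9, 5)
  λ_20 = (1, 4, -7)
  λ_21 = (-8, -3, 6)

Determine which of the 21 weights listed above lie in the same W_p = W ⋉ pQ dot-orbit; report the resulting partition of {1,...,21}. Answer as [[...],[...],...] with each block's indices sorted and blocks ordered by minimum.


Type A_3, rank 3, |W|=24; reorder rows/cols to standard.

W_7-reps of the 21 weights in Ā_7 (same 3-coord order as C):

  [1] (0, 2, 3) · [2] (1, 2, 1) · [3] (4, 0, 1) · [4] (5, 1, 1) · [5] (4, 1, 1) · [6] (0, 2, 3) · [7] (4, 1, 1) · [8] (4, 0, 1) · [9] (4, 1, 1) · [10] (5, 1, 1) · [11] (0, 2, 3) · [12] (5, 1, 1) · [13] (5, 1, 1) · [14] (5, 0, 2) · [15] (5, 0, 2) · [16] (0, 2, 3) · [17] (5, 0, 2) · [18] (0, 2, 3) · [19] (5, 1, 1) · [20] (4, 1, 1) · [21] (5, 0, 2)

6 distinct reps among the 21 weights ⇒ 6 W_7-linkage classes:

[[1, 6, 11, 16, 18], [2], [3, 8], [4, 10, 12, 13, 19], [5, 7, 9, 20], [14, 15, 17, 21]]


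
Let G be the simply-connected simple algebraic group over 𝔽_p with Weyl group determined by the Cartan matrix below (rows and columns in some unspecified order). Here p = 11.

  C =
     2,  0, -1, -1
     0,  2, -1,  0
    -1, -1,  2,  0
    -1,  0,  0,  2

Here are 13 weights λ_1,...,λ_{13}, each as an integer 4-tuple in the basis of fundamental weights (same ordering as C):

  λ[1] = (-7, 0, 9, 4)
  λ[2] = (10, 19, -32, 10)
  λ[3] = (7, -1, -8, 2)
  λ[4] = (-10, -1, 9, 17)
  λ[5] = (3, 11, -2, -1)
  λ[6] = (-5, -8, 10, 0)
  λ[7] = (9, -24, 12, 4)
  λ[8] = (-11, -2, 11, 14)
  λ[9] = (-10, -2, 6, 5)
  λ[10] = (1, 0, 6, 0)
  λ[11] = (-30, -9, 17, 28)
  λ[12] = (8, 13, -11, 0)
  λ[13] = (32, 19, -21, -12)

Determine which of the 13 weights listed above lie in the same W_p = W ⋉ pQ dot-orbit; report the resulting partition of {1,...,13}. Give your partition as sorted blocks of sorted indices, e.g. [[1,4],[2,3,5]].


Type A_4, rank 4, |W|=120; reorder rows/cols to standard.

Folding the 13 weights λ_j+ρ into Ā_11 (reps in the given 4-coord order):

  1: (5, 1, 4, 1) · 2: (9, 0, 0, 2) · 3: (1, 7, 0, 3) · 4: (2, 1, 7, 1) · 5: (1, 7, 0, 3) · 6: (1, 7, 0, 3) · 7: (5, 1, 4, 1) · 8: (5, 1, 4, 1) · 9: (3, 2, 1, 3) · 10: (2, 1, 7, 1) · 11: (1, 7, 0, 3) · 12: (2, 1, 7, 1) · 13: (9, 0, 0, 2)

Partition of {1..13} into 5 W_11-dot-orbits:

[[1, 7, 8], [2, 13], [3, 5, 6, 11], [4, 10, 12], [9]]


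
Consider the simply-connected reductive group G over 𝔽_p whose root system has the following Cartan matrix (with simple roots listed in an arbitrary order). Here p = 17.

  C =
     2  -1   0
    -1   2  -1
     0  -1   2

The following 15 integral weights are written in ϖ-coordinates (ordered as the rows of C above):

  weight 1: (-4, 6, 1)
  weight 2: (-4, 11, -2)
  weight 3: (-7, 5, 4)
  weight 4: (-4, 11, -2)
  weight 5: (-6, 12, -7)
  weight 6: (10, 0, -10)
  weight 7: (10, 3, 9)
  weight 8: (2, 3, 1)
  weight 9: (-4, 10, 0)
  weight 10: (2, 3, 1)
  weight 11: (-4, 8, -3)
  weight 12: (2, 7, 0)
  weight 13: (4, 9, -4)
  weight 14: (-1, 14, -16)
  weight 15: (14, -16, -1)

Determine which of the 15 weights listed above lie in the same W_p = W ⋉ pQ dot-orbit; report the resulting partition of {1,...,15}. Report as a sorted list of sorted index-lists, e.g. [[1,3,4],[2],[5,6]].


Dynkin diagram of C (from the 4 off-diagonal −1 entries): A_3.

Folding the 15 weights λ_j+ρ into Ā_17 (reps in the given 3-coord order):

  λ_1+ρ ↦ (3, 4, 2) · λ_2+ρ ↦ (3, 8, 1) · λ_3+ρ ↦ (6, 0, 5) · λ_4+ρ ↦ (3, 8, 1) · λ_5+ρ ↦ (5, 2, 6) · λ_6+ρ ↦ (3, 8, 1) · λ_7+ρ ↦ (3, 4, 2) · λ_8+ρ ↦ (3, 4, 2) · λ_9+ρ ↦ (3, 8, 1) · λ_10+ρ ↦ (3, 4, 2) · λ_11+ρ ↦ (3, 4, 2) · λ_12+ρ ↦ (3, 8, 1) · λ_13+ρ ↦ (5, 7, 3) · λ_14+ρ ↦ (0, 0, 15) · λ_15+ρ ↦ (0, 0, 15)

Linkage partition of the 15 weights (6 classes, p=17):

[[1, 7, 8, 10, 11], [2, 4, 6, 9, 12], [3], [5], [13], [14, 15]]


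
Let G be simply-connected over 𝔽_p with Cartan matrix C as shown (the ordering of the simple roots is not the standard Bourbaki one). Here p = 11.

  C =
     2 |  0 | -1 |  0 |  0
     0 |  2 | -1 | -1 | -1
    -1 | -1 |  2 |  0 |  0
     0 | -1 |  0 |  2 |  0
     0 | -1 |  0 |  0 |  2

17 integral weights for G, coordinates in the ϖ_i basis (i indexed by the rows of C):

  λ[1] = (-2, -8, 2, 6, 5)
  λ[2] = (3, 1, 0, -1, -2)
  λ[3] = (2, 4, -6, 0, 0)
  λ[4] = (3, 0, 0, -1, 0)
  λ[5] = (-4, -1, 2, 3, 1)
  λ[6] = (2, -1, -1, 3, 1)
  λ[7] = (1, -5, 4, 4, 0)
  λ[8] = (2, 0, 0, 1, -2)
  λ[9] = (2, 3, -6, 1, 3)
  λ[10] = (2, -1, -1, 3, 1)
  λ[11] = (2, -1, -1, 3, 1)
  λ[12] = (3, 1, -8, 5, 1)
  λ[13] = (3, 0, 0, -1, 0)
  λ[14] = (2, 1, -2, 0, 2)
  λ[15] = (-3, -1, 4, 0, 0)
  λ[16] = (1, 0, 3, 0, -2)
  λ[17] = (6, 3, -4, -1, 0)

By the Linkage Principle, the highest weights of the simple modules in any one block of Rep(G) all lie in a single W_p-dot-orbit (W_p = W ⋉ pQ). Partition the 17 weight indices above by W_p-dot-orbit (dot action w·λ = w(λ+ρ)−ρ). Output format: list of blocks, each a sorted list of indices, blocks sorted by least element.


Type D_5, rank 5, |W|=1920; reorder rows/cols to standard.

Alcove-folded reps (p=11, 17 weights, presented ϖ-order):

  1: (4, 1, 1, 0, 1);  2: (4, 1, 1, 0, 1);  3: (2, 0, 3, 1, 1);  4: (4, 1, 1, 0, 1);  5: (3, 0, 0, 4, 2);  6: (3, 0, 0, 4, 2);  7: (2, 1, 1, 1, 3);  8: (3, 0, 1, 2, 1);  9: (2, 1, 1, 1, 3);  10: (3, 0, 0, 4, 2);  11: (3, 0, 0, 4, 2);  12: (2, 1, 1, 1, 3);  13: (4, 1, 1, 0, 1);  14: (2, 1, 1, 1, 3);  15: (2, 0, 3, 1, 1);  16: (2, 0, 3, 1, 1);  17: (4, 1, 1, 0, 1)

Linkage partition of the 17 weights (5 classes, p=11):

[[1, 2, 4, 13, 17], [3, 15, 16], [5, 6, 10, 11], [7, 9, 12, 14], [8]]


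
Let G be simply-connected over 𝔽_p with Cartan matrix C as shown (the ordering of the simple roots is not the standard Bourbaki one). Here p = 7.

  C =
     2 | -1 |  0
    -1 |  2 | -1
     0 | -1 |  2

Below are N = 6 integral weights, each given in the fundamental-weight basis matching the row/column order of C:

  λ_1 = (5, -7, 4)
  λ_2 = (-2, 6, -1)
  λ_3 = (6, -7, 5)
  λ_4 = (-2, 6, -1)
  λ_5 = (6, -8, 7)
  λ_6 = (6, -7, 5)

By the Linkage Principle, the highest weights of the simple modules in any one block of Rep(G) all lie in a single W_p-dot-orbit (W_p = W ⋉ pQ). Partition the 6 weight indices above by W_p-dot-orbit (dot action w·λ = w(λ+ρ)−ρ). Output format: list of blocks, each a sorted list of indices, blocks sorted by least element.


Dynkin diagram of C (from the 4 off-diagonal −1 entries): A_3.

W_7-reps of the 6 weights in Ā_7 (same 3-coord order as C):

  [1] (0, 5, 1) · [2] (1, 6, 0) · [3] (1, 6, 0) · [4] (1, 6, 0) · [5] (1, 6, 0) · [6] (1, 6, 0)

Linkage partition of the 6 weights (2 classes, p=7):

[[1], [2, 3, 4, 5, 6]]


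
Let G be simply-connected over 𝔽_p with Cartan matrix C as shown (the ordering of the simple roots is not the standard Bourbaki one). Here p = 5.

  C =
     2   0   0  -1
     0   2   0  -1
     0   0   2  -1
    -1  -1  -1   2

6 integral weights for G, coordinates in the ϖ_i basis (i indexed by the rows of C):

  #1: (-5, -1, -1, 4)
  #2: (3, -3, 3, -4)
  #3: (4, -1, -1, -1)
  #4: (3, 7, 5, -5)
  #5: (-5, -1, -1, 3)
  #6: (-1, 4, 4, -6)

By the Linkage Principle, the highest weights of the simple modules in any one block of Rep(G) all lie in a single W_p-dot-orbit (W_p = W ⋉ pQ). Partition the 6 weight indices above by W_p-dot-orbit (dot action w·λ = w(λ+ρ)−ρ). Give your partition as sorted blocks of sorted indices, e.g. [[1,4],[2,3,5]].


Type D_4, rank 4, |W|=192; reorder rows/cols to standard.

W_5-reps of the 6 weights in Ā_5 (same 4-coord order as C):

  λ_1+ρ ↦ (4, 0, 0, 0);  λ_2+ρ ↦ (1, 3, 1, 0);  λ_3+ρ ↦ (5, 0, 0, 0);  λ_4+ρ ↦ (1, 3, 1, 0);  λ_5+ρ ↦ (4, 0, 0, 0);  λ_6+ρ ↦ (5, 0, 0, 0)

Linkage partition of the 6 weights (3 classes, p=5):

[[1, 5], [2, 4], [3, 6]]


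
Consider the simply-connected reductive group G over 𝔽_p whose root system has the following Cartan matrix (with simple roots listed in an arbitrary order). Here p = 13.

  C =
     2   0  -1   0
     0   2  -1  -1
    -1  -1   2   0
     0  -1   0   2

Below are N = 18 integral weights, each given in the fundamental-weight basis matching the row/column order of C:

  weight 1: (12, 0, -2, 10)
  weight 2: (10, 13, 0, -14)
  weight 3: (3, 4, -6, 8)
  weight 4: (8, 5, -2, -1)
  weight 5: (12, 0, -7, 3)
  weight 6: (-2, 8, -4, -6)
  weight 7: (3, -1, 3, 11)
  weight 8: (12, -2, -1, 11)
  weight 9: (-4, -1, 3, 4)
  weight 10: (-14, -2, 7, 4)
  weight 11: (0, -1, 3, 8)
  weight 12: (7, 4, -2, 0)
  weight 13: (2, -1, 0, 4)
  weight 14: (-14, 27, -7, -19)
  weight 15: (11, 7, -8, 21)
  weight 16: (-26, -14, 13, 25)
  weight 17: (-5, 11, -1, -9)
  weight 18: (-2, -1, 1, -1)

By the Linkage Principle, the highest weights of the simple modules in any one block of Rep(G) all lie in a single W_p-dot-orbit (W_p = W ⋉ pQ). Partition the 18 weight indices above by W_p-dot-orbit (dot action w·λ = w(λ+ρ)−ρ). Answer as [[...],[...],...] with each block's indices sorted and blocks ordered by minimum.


Root system A_4: the 4×4 matrix C matches after relabeling.

λ_j+ρ reflected into Ā_13 (⟨·,θ^∨⟩≤13); 4-tuples as given:

  [1] (1, 0, 1, 0) · [2] (1, 0, 1, 0) · [3] (0, 0, 4, 8) · [4] (7, 4, 1, 1) · [5] (7, 4, 1, 1) · [6] (3, 0, 1, 5) · [7] (3, 0, 1, 5) · [8] (1, 0, 1, 0) · [9] (3, 0, 1, 5) · [10] (7, 4, 1, 1) · [11] (0, 0, 4, 8) · [12] (7, 4, 1, 1) · [13] (3, 0, 1, 5) · [14] (4, 2, 3, 4) · [15] (3, 0, 1, 5) · [16] (1, 0, 1, 0) · [17] (0, 0, 4, 8) · [18] (1, 0, 1, 0)

These 18 weights hit 5 W_13-dot-orbits; sizes (5, 3, 4, 5, 1):

[[1, 2, 8, 16, 18], [3, 11, 17], [4, 5, 10, 12], [6, 7, 9, 13, 15], [14]]
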